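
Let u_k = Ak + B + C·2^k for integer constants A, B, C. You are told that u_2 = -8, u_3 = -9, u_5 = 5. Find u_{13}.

8125

Write the equations: 2A + B + 4C = -8; 3A + B + 8C = -9; 5A + B + 32C = 5.
Subtracting the first from the second: A + 4C = -1.
Subtracting the second from the third: 2A + 24C = 14.
Solving: C = 1, A = -5, then B = -2.
Hence u_{13} = -5·13 + (-2) + 1·8192 = 8125.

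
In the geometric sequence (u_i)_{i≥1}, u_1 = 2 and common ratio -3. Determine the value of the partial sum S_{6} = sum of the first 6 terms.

u_i = 2·(-3)^(i-1).
S = 2·((-3)^6 - 1)/(-3 - 1) = 2·(729 - 1)/(-4) = -364.

-364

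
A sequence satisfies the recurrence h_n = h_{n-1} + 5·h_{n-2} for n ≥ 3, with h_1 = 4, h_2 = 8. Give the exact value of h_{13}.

Step forward from the initial values:
h_3 = 28  h_4 = 68  h_5 = 208  …  h_{10} = 33908  h_{11} = 95248  h_{12} = 264788  h_{13} = 741028.

741028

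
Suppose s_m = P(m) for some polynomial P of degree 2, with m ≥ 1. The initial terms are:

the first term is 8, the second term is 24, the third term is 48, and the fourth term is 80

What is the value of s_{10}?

1st diffs: 16, 24, 32.
2nd diffs: 8, 8 (constant).
So s_m = 4m^2 + 4m.
Evaluating at m = 10 gives s_{10} = 440.

440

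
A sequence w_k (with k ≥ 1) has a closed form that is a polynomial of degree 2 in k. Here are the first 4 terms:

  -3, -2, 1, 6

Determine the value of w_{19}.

321

1st diffs: 1, 3, 5.
2nd diffs: 2, 2 (constant).
Newton forward-difference form: w_k = -3 + 1·C(k-1,1) + 2·C(k-1,2).
At k = 19: k-1 = 18, so w_{19} = -3 + 18 + 306 = 321.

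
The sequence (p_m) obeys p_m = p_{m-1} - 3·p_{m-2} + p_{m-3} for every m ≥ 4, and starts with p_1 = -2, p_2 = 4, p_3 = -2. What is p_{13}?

-1518

p_4 = -16  p_5 = -6  p_6 = 40  p_7 = 42  p_8 = -84  p_9 = -170  p_{10} = 124  p_{11} = 550  p_{12} = 8  p_{13} = -1518.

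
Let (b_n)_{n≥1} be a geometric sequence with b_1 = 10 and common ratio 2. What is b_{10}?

b_n = 10·2^(n-1).
b_{10} = 10·2^9 = 5120.

5120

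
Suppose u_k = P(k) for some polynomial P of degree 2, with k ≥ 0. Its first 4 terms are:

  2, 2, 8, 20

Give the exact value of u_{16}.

722

1st diffs: 0, 6, 12.
2nd diffs: 6, 6 (constant).
Newton forward-difference form: u_k = 2 + 6·C(k,2).
At k = 16: k = 16, so u_{16} = 2 + 720 = 722.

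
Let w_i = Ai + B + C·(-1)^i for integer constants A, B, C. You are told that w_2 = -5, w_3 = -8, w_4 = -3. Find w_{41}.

30

The three given values yield: 2A + B + C = -5; 3A + B - C = -8; 4A + B + C = -3.
Subtracting the first from the second: A - 2C = -3.
Subtracting the second from the third: A + 2C = 5.
Solving: C = 2, A = 1, then B = -9.
Hence w_{41} = 1·41 + (-9) + 2·(-1) = 30.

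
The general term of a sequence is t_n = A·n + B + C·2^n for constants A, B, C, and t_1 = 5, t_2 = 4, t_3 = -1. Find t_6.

At n = 1, 2, 3: A + B + 2C = 5; 2A + B + 4C = 4; 3A + B + 8C = -1.
Subtracting the first from the second: A + 2C = -1.
Subtracting the second from the third: A + 4C = -5.
Solving: C = -2, A = 3, then B = 6.
So t_n = 3·n + 6 + (-2)·2^n; at n=6 this is -104.

-104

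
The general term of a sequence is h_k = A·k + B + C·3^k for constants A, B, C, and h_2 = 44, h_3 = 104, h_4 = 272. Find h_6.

The three given values yield: 2A + B + 9C = 44; 3A + B + 27C = 104; 4A + B + 81C = 272.
Subtracting the first from the second: A + 18C = 60.
Subtracting the second from the third: A + 54C = 168.
Solving: C = 3, A = 6, then B = 5.
Therefore h_6 = 36 + 5 + 3·729 = 2228.

2228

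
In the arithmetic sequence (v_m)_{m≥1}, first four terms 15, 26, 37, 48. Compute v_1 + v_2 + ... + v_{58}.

Common difference d = 11.
v_m = 15 + (m - 1)·11.
v_{58} = 642; S = 58·(15 + 642)/2 = 19053.

19053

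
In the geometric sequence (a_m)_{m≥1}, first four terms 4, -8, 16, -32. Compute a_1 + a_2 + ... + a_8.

Common ratio r = -2.
a_m = 4·(-2)^(m-1).
S = 4·((-2)^8 - 1)/(-2 - 1) = 4·(256 - 1)/(-3) = -340.

-340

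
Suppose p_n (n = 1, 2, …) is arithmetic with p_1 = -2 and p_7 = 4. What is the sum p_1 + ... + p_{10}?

Common difference d = (4 - (-2)) / (7 - 1) = 1.
p_n = -2 + (n - 1)·1.
p_{10} = 7; S = 10·(-2 + 7)/2 = 25.

25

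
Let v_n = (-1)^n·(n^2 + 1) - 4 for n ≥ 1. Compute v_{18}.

321

(-1)^18 = 1; n^2 + 1 at n=18 is 325; so v_{18} = 321.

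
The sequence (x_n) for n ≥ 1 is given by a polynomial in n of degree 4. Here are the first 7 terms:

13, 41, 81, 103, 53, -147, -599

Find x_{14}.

-24427

1st diffs: 28, 40, 22, -50, -200, -452.
2nd diffs: 12, -18, -72, -150, -252.
3rd diffs: -30, -54, -78, -102.
4th diffs: -24, -24, -24 (constant).
Newton forward-difference form: x_n = 13 + 28·C(n-1,1) + 12·C(n-1,2) + (-30)·C(n-1,3) + (-24)·C(n-1,4).
At n = 14: n-1 = 13, so x_{14} = 13 + 364 + 936 - 8580 - 17160 = -24427.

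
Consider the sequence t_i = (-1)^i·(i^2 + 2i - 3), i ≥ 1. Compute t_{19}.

(-1)^19 = -1; i^2 + 2i - 3 at i=19 is 396; so t_{19} = -396.

-396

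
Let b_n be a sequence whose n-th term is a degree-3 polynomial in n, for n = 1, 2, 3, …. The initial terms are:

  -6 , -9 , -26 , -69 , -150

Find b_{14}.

-4569

1st diffs: -3, -17, -43, -81.
2nd diffs: -14, -26, -38.
3rd diffs: -12, -12 (constant).
So b_n = -2n^3 + 5n^2 - 4n - 5.
Evaluating at n = 14 gives b_{14} = -4569.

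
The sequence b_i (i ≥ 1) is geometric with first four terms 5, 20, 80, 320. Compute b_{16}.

5368709120

Common ratio r = 4.
b_i = 5·4^(i-1).
b_{16} = 5·4^15 = 5368709120.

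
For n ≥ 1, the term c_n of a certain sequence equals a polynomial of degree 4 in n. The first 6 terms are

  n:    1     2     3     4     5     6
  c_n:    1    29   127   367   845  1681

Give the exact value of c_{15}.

1st diffs: 28, 98, 240, 478, 836.
2nd diffs: 70, 142, 238, 358.
3rd diffs: 72, 96, 120.
4th diffs: 24, 24 (constant).
Newton forward-difference form: c_n = 1 + 28·C(n-1,1) + 70·C(n-1,2) + 72·C(n-1,3) + 24·C(n-1,4).
At n = 15: n-1 = 14, so c_{15} = 1 + 392 + 6370 + 26208 + 24024 = 56995.

56995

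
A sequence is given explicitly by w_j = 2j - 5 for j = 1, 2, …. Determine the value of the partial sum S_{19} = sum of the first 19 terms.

Over j = 1..19: Σj = 190.
Total = (2)·190 + (-5)·19 = 285.

285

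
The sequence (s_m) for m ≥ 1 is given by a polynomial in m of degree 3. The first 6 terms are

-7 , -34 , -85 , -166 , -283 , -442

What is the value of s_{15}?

1st diffs: -27, -51, -81, -117, -159.
2nd diffs: -24, -30, -36, -42.
3rd diffs: -6, -6, -6 (constant).
Newton forward-difference form: s_m = -7 + (-27)·C(m-1,1) + (-24)·C(m-1,2) + (-6)·C(m-1,3).
At m = 15: m-1 = 14, so s_{15} = -7 - 378 - 2184 - 2184 = -4753.

-4753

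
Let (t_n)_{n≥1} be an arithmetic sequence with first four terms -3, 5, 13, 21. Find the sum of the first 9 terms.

261

Common difference d = 8.
t_n = -3 + (n - 1)·8.
t_9 = 61; S = 9·(-3 + 61)/2 = 261.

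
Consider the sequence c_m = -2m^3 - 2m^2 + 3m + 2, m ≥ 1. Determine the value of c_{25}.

c_{25} = -2·25^3 - 2·25^2 + 3·25 + 2 = -32423.

-32423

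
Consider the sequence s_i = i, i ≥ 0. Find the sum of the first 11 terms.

Over i = 0..10: Σi = 55.
Total = (1)·55 = 55.

55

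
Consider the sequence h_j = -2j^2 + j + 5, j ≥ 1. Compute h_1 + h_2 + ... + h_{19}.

-4655

Over j = 1..19: Σj = 190, Σj² = 2470.
Total = (-2)·2470 + (1)·190 + (5)·19 = -4655.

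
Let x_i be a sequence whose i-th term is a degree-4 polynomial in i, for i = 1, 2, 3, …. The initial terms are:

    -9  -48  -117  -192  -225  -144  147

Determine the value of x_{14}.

21168

1st diffs: -39, -69, -75, -33, 81, 291.
2nd diffs: -30, -6, 42, 114, 210.
3rd diffs: 24, 48, 72, 96.
4th diffs: 24, 24, 24 (constant).
Newton forward-difference form: x_i = -9 + (-39)·C(i-1,1) + (-30)·C(i-1,2) + 24·C(i-1,3) + 24·C(i-1,4).
At i = 14: i-1 = 13, so x_{14} = -9 - 507 - 2340 + 6864 + 17160 = 21168.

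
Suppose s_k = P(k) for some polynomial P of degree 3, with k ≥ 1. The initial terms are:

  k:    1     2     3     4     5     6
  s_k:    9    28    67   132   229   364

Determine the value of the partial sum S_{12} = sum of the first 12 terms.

1st diffs: 19, 39, 65, 97, 135.
2nd diffs: 20, 26, 32, 38.
3rd diffs: 6, 6, 6 (constant).
So s_k = k^3 + 4k^2 + 4.
Continuing: …, 543, 772, 1057, 1404, …, s_{12} = 2308.
Summing k = 1..12 (12 terms) gives 8732.

8732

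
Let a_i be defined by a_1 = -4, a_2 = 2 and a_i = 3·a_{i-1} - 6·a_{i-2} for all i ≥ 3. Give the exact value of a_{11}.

Step forward from the initial values:
a_3 = 30  a_4 = 78  a_5 = 54  a_6 = -306  a_7 = -1242  a_8 = -1890  a_9 = 1782  a_{10} = 16686  a_{11} = 39366.

39366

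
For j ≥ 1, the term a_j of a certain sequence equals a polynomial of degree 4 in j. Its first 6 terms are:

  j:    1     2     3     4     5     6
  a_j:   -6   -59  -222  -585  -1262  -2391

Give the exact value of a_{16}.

1st diffs: -53, -163, -363, -677, -1129.
2nd diffs: -110, -200, -314, -452.
3rd diffs: -90, -114, -138.
4th diffs: -24, -24 (constant).
Newton forward-difference form: a_j = -6 + (-53)·C(j-1,1) + (-110)·C(j-1,2) + (-90)·C(j-1,3) + (-24)·C(j-1,4).
At j = 16: j-1 = 15, so a_{16} = -6 - 795 - 11550 - 40950 - 32760 = -86061.

-86061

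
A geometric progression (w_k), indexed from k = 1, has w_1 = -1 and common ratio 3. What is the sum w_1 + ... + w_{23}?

w_k = (-1)·3^(k-1).
S = (-1)·(3^23 - 1)/(3 - 1) = (-1)·(94143178827 - 1)/(2) = -47071589413.

-47071589413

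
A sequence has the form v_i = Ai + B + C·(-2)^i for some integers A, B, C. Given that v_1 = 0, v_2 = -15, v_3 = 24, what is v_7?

At i = 1, 2, 3: A + B - 2C = 0; 2A + B + 4C = -15; 3A + B - 8C = 24.
Subtracting the first from the second: A + 6C = -15.
Subtracting the second from the third: A - 12C = 39.
Solving: C = -3, A = 3, then B = -9.
So v_i = 3·i + (-9) + (-3)·(-2)^i; at i=7 this is 396.

396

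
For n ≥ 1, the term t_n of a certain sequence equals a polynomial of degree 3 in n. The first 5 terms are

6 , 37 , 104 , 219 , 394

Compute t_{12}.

1st diffs: 31, 67, 115, 175.
2nd diffs: 36, 48, 60.
3rd diffs: 12, 12 (constant).
So t_n = 2n^3 + 6n^2 - n - 1.
Evaluating at n = 12 gives t_{12} = 4307.

4307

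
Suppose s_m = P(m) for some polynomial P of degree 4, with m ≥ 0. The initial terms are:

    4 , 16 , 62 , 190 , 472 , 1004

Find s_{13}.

1st diffs: 12, 46, 128, 282, 532.
2nd diffs: 34, 82, 154, 250.
3rd diffs: 48, 72, 96.
4th diffs: 24, 24 (constant).
So s_m = m^4 + 2m^3 + 4m^2 + 5m + 4.
Evaluating at m = 13 gives s_{13} = 33700.

33700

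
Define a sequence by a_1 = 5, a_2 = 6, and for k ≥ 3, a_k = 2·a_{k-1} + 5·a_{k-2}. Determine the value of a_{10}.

a_3 = 37, a_4 = 104, a_5 = 393, a_6 = 1306, a_7 = 4577, a_8 = 15684, a_9 = 54253, a_{10} = 186926.

186926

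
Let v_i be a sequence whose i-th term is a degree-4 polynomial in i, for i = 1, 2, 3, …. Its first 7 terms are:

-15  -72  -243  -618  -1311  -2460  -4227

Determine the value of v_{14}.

1st diffs: -57, -171, -375, -693, -1149, -1767.
2nd diffs: -114, -204, -318, -456, -618.
3rd diffs: -90, -114, -138, -162.
4th diffs: -24, -24, -24 (constant).
So v_i = -i^4 - 5i^3 - 2i^2 - i - 6.
Evaluating at i = 14 gives v_{14} = -52548.

-52548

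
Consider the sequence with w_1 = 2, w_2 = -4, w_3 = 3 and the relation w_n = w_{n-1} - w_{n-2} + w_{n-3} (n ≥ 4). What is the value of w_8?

9

Step forward from the initial values:
w_4 = 9;  w_5 = 2;  w_6 = -4;  w_7 = 3;  w_8 = 9.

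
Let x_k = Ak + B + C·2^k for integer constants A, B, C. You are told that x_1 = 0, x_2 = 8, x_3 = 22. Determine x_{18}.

Write the equations: A + B + 2C = 0; 2A + B + 4C = 8; 3A + B + 8C = 22.
Subtracting the first from the second: A + 2C = 8.
Subtracting the second from the third: A + 4C = 14.
Solving: C = 3, A = 2, then B = -8.
Therefore x_{18} = 36 + (-8) + 3·262144 = 786460.

786460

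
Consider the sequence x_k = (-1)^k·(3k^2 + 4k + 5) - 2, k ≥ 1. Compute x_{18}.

1047

(-1)^18 = 1; 3k^2 + 4k + 5 at k=18 is 1049; so x_{18} = 1047.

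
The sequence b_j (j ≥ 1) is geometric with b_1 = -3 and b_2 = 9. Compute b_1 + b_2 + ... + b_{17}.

-96855123

Common ratio r = -3.
b_j = (-3)·(-3)^(j-1).
S = (-3)·((-3)^17 - 1)/(-3 - 1) = (-3)·(-129140163 - 1)/(-4) = -96855123.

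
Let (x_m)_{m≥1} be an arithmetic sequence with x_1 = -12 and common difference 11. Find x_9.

76

x_m = -12 + (m - 1)·11.
x_9 = -12 + 8·11 = 76.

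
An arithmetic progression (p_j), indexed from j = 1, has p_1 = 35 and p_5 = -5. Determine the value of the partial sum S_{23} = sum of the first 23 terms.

Common difference d = (-5 - 35) / (5 - 1) = -10.
p_j = 35 + (j - 1)·(-10).
p_{23} = -185; S = 23·(35 + (-185))/2 = -1725.

-1725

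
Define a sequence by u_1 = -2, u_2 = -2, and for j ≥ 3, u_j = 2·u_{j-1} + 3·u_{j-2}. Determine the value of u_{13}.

Applying the relation repeatedly:
u_3 = -10  u_4 = -26  u_5 = -82  …  u_{10} = -19682  u_{11} = -59050  u_{12} = -177146  u_{13} = -531442.
(Characteristic roots are 3 and -1.)

-531442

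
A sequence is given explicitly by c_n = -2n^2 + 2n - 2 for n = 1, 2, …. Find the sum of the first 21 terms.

Over n = 1..21: Σn = 231, Σn² = 3311.
Total = (-2)·3311 + (2)·231 + (-2)·21 = -6202.

-6202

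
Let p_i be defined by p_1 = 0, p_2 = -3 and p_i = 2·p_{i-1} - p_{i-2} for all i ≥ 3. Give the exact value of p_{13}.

Applying the relation repeatedly:
p_3 = -6;  p_4 = -9;  p_5 = -12;  …;  p_{10} = -27;  p_{11} = -30;  p_{12} = -33;  p_{13} = -36.
(Characteristic roots are 1 and 1.)

-36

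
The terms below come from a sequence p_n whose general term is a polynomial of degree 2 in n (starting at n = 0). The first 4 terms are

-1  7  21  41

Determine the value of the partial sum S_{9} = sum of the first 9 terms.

1st diffs: 8, 14, 20.
2nd diffs: 6, 6 (constant).
Newton forward-difference form: p_n = -1 + 8·C(n,1) + 6·C(n,2).
Continuing: …, 67, 99, 137, 181, …, p_8 = 231.
Summing n = 0..8 (9 terms) gives 783.

783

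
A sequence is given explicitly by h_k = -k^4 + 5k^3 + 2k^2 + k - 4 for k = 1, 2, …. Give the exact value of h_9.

h_9 = -1·9^4 + 5·9^3 + 2·9^2 + 1·9 - 4 = -2749.

-2749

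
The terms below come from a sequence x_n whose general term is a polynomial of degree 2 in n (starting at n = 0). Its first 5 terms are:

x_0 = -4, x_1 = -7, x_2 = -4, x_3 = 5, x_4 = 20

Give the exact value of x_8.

1st diffs: -3, 3, 9, 15.
2nd diffs: 6, 6, 6 (constant).
So x_n = 3n^2 - 6n - 4.
Evaluating at n = 8 gives x_8 = 140.

140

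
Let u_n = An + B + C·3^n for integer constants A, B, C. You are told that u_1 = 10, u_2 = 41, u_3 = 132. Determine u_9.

The three given values yield: A + B + 3C = 10; 2A + B + 9C = 41; 3A + B + 27C = 132.
Subtracting the first from the second: A + 6C = 31.
Subtracting the second from the third: A + 18C = 91.
Solving: C = 5, A = 1, then B = -6.
Therefore u_9 = 9 + (-6) + 5·19683 = 98418.

98418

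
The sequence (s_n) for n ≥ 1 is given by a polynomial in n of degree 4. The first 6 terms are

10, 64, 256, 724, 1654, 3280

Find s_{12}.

46804

1st diffs: 54, 192, 468, 930, 1626.
2nd diffs: 138, 276, 462, 696.
3rd diffs: 138, 186, 234.
4th diffs: 48, 48 (constant).
So s_n = 2n^4 + 3n^3 + n^2 + 4.
Evaluating at n = 12 gives s_{12} = 46804.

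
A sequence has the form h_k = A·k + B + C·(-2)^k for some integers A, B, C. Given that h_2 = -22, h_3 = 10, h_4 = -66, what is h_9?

1498

Write the equations: 2A + B + 4C = -22; 3A + B - 8C = 10; 4A + B + 16C = -66.
Subtracting the first from the second: A - 12C = 32.
Subtracting the second from the third: A + 24C = -76.
Solving: C = -3, A = -4, then B = -2.
So h_k = -4·k + (-2) + (-3)·(-2)^k; at k=9 this is 1498.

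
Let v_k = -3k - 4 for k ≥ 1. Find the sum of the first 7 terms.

Over k = 1..7: Σk = 28.
Total = (-3)·28 + (-4)·7 = -112.

-112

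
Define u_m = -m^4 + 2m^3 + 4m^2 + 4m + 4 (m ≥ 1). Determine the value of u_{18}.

u_{18} = -1·18^4 + 2·18^3 + 4·18^2 + 4·18 + 4 = -91940.

-91940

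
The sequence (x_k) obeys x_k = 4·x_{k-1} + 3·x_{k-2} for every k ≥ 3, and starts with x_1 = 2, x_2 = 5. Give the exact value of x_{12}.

Compute successive terms:
x_3 = 26;  x_4 = 119;  x_5 = 554;  x_6 = 2573;  x_7 = 11954;  x_8 = 55535;  x_9 = 258002;  x_{10} = 1198613;  x_{11} = 5568458;  x_{12} = 25869671.

25869671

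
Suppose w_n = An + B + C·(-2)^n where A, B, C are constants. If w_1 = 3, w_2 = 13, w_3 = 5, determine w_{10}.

1065

Plug in n = 1, 2, 3: A + B - 2C = 3; 2A + B + 4C = 13; 3A + B - 8C = 5.
Subtracting the first from the second: A + 6C = 10.
Subtracting the second from the third: A - 12C = -8.
Solving: C = 1, A = 4, then B = 1.
Hence w_{10} = 4·10 + 1 + 1·1024 = 1065.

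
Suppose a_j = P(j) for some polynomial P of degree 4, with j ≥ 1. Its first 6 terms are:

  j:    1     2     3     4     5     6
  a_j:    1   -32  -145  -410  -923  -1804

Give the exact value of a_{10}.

-12248

1st diffs: -33, -113, -265, -513, -881.
2nd diffs: -80, -152, -248, -368.
3rd diffs: -72, -96, -120.
4th diffs: -24, -24 (constant).
Newton forward-difference form: a_j = 1 + (-33)·C(j-1,1) + (-80)·C(j-1,2) + (-72)·C(j-1,3) + (-24)·C(j-1,4).
At j = 10: j-1 = 9, so a_{10} = 1 - 297 - 2880 - 6048 - 3024 = -12248.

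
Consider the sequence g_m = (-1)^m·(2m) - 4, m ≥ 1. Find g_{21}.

-46

(-1)^21 = -1; 2m at m=21 is 42; so g_{21} = -46.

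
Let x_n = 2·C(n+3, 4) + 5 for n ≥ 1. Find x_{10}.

1435

C(13, 4) = 715, so x_{10} = 1435.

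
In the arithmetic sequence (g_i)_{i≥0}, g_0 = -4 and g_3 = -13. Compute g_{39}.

-121

Common difference d = (-13 - (-4)) / (3 - 0) = -3.
g_i = -4 + (i - 0)·(-3).
g_{39} = -4 + 39·(-3) = -121.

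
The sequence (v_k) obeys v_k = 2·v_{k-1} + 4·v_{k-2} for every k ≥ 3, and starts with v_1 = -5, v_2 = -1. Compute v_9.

Compute successive terms:
v_3 = -22, v_4 = -48, v_5 = -184, v_6 = -560, v_7 = -1856, v_8 = -5952, v_9 = -19328.

-19328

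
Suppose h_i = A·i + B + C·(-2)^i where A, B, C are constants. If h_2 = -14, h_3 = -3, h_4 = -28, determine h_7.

At i = 2, 3, 4: 2A + B + 4C = -14; 3A + B - 8C = -3; 4A + B + 16C = -28.
Subtracting the first from the second: A - 12C = 11.
Subtracting the second from the third: A + 24C = -25.
Solving: C = -1, A = -1, then B = -8.
Therefore h_7 = -7 + (-8) + (-1)·(-128) = 113.

113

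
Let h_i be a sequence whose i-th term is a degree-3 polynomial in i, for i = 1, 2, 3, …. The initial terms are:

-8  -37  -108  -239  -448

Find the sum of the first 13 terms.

1st diffs: -29, -71, -131, -209.
2nd diffs: -42, -60, -78.
3rd diffs: -18, -18 (constant).
Newton forward-difference form: h_i = -8 + (-29)·C(i-1,1) + (-42)·C(i-1,2) + (-18)·C(i-1,3).
Continuing: …, -753, -1172, -1723, -2424, …, h_{13} = -7088.
Summing i = 1..13 (13 terms) gives -27248.

-27248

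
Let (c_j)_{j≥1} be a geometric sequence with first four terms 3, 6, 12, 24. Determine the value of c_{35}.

Common ratio r = 2.
c_j = 3·2^(j-1).
c_{35} = 3·2^34 = 51539607552.

51539607552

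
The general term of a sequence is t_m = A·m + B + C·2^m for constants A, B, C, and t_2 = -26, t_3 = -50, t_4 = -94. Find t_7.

-666

The three given values yield: 2A + B + 4C = -26; 3A + B + 8C = -50; 4A + B + 16C = -94.
Subtracting the first from the second: A + 4C = -24.
Subtracting the second from the third: A + 8C = -44.
Solving: C = -5, A = -4, then B = 2.
Hence t_7 = -4·7 + 2 + (-5)·128 = -666.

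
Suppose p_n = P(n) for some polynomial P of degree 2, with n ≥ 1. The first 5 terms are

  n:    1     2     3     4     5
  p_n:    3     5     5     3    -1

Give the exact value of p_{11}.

1st diffs: 2, 0, -2, -4.
2nd diffs: -2, -2, -2 (constant).
So p_n = -n^2 + 5n - 1.
Evaluating at n = 11 gives p_{11} = -67.

-67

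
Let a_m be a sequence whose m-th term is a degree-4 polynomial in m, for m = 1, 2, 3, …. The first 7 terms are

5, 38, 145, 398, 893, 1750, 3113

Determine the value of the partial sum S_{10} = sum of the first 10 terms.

1st diffs: 33, 107, 253, 495, 857, 1363.
2nd diffs: 74, 146, 242, 362, 506.
3rd diffs: 72, 96, 120, 144.
4th diffs: 24, 24, 24 (constant).
Newton forward-difference form: a_m = 5 + 33·C(m-1,1) + 74·C(m-1,2) + 72·C(m-1,3) + 24·C(m-1,4).
Continuing: 5150, 8053, 12038.
Summing m = 1..10 (10 terms) gives 31583.

31583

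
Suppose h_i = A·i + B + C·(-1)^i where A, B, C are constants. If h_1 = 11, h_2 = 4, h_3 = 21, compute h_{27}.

Plug in i = 1, 2, 3: A + B - C = 11; 2A + B + C = 4; 3A + B - C = 21.
Subtracting the first from the second: A + 2C = -7.
Subtracting the second from the third: A - 2C = 17.
Solving: C = -6, A = 5, then B = 0.
So h_i = 5·i + 0 + (-6)·(-1)^i; at i=27 this is 141.

141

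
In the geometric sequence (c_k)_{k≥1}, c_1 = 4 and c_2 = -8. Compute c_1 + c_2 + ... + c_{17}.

174764

Common ratio r = -2.
c_k = 4·(-2)^(k-1).
S = 4·((-2)^17 - 1)/(-2 - 1) = 4·(-131072 - 1)/(-3) = 174764.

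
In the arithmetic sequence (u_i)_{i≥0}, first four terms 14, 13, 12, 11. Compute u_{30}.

Common difference d = -1.
u_i = 14 + (i - 0)·(-1).
u_{30} = 14 + 30·(-1) = -16.

-16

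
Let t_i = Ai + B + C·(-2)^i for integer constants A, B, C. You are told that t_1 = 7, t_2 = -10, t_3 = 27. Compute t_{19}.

Write the equations: A + B - 2C = 7; 2A + B + 4C = -10; 3A + B - 8C = 27.
Subtracting the first from the second: A + 6C = -17.
Subtracting the second from the third: A - 12C = 37.
Solving: C = -3, A = 1, then B = 0.
Hence t_{19} = 1·19 + 0 + (-3)·(-524288) = 1572883.

1572883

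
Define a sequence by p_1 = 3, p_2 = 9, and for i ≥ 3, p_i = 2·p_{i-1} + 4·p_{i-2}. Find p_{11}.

357888

Step forward from the initial values:
p_3 = 30, p_4 = 96, p_5 = 312, p_6 = 1008, p_7 = 3264, p_8 = 10560, p_9 = 34176, p_{10} = 110592, p_{11} = 357888.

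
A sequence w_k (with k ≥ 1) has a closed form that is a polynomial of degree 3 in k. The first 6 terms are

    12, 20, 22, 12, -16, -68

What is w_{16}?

1st diffs: 8, 2, -10, -28, -52.
2nd diffs: -6, -12, -18, -24.
3rd diffs: -6, -6, -6 (constant).
Newton forward-difference form: w_k = 12 + 8·C(k-1,1) + (-6)·C(k-1,2) + (-6)·C(k-1,3).
At k = 16: k-1 = 15, so w_{16} = 12 + 120 - 630 - 2730 = -3228.

-3228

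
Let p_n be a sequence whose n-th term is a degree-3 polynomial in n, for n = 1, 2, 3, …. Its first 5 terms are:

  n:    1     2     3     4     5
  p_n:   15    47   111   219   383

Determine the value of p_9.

1st diffs: 32, 64, 108, 164.
2nd diffs: 32, 44, 56.
3rd diffs: 12, 12 (constant).
Newton forward-difference form: p_n = 15 + 32·C(n-1,1) + 32·C(n-1,2) + 12·C(n-1,3).
At n = 9: n-1 = 8, so p_9 = 15 + 256 + 896 + 672 = 1839.

1839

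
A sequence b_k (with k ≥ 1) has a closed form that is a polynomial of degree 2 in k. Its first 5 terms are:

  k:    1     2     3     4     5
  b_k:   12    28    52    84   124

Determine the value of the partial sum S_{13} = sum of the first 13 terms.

1st diffs: 16, 24, 32, 40.
2nd diffs: 8, 8, 8 (constant).
So b_k = 4k^2 + 4k + 4.
Continuing: …, 172, 228, 292, 364, …, b_{13} = 732.
Summing k = 1..13 (13 terms) gives 3692.

3692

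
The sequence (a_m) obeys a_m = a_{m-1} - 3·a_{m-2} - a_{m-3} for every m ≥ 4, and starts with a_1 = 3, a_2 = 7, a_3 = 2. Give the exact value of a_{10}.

Step forward from the initial values:
a_4 = -22;  a_5 = -35;  a_6 = 29;  a_7 = 156;  a_8 = 104;  a_9 = -393;  a_{10} = -861.

-861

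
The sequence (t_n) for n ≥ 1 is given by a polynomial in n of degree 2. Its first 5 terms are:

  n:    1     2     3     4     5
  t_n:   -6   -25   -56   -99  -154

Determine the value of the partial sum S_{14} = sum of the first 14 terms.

-6181

1st diffs: -19, -31, -43, -55.
2nd diffs: -12, -12, -12 (constant).
Newton forward-difference form: t_n = -6 + (-19)·C(n-1,1) + (-12)·C(n-1,2).
Continuing: …, -221, -300, -391, -494, …, t_{14} = -1189.
Summing n = 1..14 (14 terms) gives -6181.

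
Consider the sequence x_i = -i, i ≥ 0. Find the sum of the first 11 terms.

-55

Over i = 0..10: Σi = 55.
Total = (-1)·55 = -55.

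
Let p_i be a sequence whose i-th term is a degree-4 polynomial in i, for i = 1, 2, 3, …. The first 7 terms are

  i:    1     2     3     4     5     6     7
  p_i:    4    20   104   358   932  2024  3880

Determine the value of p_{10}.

17212

1st diffs: 16, 84, 254, 574, 1092, 1856.
2nd diffs: 68, 170, 320, 518, 764.
3rd diffs: 102, 150, 198, 246.
4th diffs: 48, 48, 48 (constant).
Newton forward-difference form: p_i = 4 + 16·C(i-1,1) + 68·C(i-1,2) + 102·C(i-1,3) + 48·C(i-1,4).
At i = 10: i-1 = 9, so p_{10} = 4 + 144 + 2448 + 8568 + 6048 = 17212.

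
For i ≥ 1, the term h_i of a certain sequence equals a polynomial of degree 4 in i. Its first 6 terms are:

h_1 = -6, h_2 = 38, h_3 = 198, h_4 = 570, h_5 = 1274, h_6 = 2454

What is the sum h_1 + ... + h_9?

1st diffs: 44, 160, 372, 704, 1180.
2nd diffs: 116, 212, 332, 476.
3rd diffs: 96, 120, 144.
4th diffs: 24, 24 (constant).
So h_i = i^4 + 6i^3 - 3i^2 - 4i - 6.
Continuing: 4278, 6938, 10650.
Summing i = 1..9 (9 terms) gives 26394.

26394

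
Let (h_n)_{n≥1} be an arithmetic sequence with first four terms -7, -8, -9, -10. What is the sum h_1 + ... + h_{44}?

-1254

Common difference d = -1.
h_n = -7 + (n - 1)·(-1).
h_{44} = -50; S = 44·(-7 + (-50))/2 = -1254.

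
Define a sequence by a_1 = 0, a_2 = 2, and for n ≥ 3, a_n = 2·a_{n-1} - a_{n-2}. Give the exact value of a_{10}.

Step forward from the initial values:
a_3 = 4;  a_4 = 6;  a_5 = 8;  a_6 = 10;  a_7 = 12;  a_8 = 14;  a_9 = 16;  a_{10} = 18.
(Characteristic roots are 1 and 1.)

18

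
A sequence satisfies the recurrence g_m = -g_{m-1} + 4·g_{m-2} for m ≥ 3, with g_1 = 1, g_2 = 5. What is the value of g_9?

Iterate the recurrence:
g_3 = -1  g_4 = 21  g_5 = -25  g_6 = 109  g_7 = -209  g_8 = 645  g_9 = -1481.

-1481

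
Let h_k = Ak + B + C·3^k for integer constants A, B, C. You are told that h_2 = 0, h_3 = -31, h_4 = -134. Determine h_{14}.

-9565860

Write the equations: 2A + B + 9C = 0; 3A + B + 27C = -31; 4A + B + 81C = -134.
Subtracting the first from the second: A + 18C = -31.
Subtracting the second from the third: A + 54C = -103.
Solving: C = -2, A = 5, then B = 8.
So h_k = 5·k + 8 + (-2)·3^k; at k=14 this is -9565860.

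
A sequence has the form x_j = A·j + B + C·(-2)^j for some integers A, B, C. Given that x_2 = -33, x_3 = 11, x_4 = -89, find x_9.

2003

At j = 2, 3, 4: 2A + B + 4C = -33; 3A + B - 8C = 11; 4A + B + 16C = -89.
Subtracting the first from the second: A - 12C = 44.
Subtracting the second from the third: A + 24C = -100.
Solving: C = -4, A = -4, then B = -9.
Therefore x_9 = -36 + (-9) + (-4)·(-512) = 2003.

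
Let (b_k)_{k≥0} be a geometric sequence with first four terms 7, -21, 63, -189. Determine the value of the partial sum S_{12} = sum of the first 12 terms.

-930020

Common ratio r = -3.
b_k = 7·(-3)^(k-0).
S = 7·((-3)^12 - 1)/(-3 - 1) = 7·(531441 - 1)/(-4) = -930020.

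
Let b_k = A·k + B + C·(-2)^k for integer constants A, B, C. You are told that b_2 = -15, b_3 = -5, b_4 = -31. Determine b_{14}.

-16419

Write the equations: 2A + B + 4C = -15; 3A + B - 8C = -5; 4A + B + 16C = -31.
Subtracting the first from the second: A - 12C = 10.
Subtracting the second from the third: A + 24C = -26.
Solving: C = -1, A = -2, then B = -7.
Hence b_{14} = -2·14 + (-7) + (-1)·16384 = -16419.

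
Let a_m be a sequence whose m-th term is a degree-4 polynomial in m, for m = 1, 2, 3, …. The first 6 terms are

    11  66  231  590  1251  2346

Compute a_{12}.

28446

1st diffs: 55, 165, 359, 661, 1095.
2nd diffs: 110, 194, 302, 434.
3rd diffs: 84, 108, 132.
4th diffs: 24, 24 (constant).
So a_m = m^4 + 4m^3 + 6m^2 - 6m + 6.
Evaluating at m = 12 gives a_{12} = 28446.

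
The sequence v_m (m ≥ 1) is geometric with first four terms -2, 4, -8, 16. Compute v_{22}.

Common ratio r = -2.
v_m = (-2)·(-2)^(m-1).
v_{22} = (-2)·(-2)^21 = 4194304.

4194304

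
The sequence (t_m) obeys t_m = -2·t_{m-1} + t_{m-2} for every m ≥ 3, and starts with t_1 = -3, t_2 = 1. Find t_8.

Applying the relation repeatedly:
t_3 = -5  t_4 = 11  t_5 = -27  t_6 = 65  t_7 = -157  t_8 = 379.

379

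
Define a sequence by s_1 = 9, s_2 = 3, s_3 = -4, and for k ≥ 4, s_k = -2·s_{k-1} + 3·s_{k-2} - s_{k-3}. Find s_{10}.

8188

Step forward from the initial values:
s_4 = 8; s_5 = -31; s_6 = 90; s_7 = -281; s_8 = 863; s_9 = -2659; s_{10} = 8188.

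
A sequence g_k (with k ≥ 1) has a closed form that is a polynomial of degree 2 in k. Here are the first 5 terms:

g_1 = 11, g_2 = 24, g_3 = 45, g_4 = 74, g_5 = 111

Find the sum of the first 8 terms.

1st diffs: 13, 21, 29, 37.
2nd diffs: 8, 8, 8 (constant).
Newton forward-difference form: g_k = 11 + 13·C(k-1,1) + 8·C(k-1,2).
Continuing: 156, 209, 270.
Summing k = 1..8 (8 terms) gives 900.

900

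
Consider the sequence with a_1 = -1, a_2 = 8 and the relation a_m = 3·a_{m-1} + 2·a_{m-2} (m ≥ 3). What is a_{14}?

26765162

Applying the relation repeatedly:
a_3 = 22; a_4 = 82; a_5 = 290; …; a_{11} = 592450; a_{12} = 2110042; a_{13} = 7515026; a_{14} = 26765162.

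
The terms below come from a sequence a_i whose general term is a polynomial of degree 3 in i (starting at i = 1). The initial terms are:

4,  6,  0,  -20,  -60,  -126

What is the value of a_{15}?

-2880

1st diffs: 2, -6, -20, -40, -66.
2nd diffs: -8, -14, -20, -26.
3rd diffs: -6, -6, -6 (constant).
Newton forward-difference form: a_i = 4 + 2·C(i-1,1) + (-8)·C(i-1,2) + (-6)·C(i-1,3).
At i = 15: i-1 = 14, so a_{15} = 4 + 28 - 728 - 2184 = -2880.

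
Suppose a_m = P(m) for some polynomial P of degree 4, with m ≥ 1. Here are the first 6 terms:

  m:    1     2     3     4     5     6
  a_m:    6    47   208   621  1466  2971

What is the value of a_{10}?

1st diffs: 41, 161, 413, 845, 1505.
2nd diffs: 120, 252, 432, 660.
3rd diffs: 132, 180, 228.
4th diffs: 48, 48 (constant).
Newton forward-difference form: a_m = 6 + 41·C(m-1,1) + 120·C(m-1,2) + 132·C(m-1,3) + 48·C(m-1,4).
At m = 10: m-1 = 9, so a_{10} = 6 + 369 + 4320 + 11088 + 6048 = 21831.

21831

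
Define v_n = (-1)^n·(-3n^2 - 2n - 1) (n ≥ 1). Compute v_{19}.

1122

(-1)^19 = -1; -3n^2 - 2n - 1 at n=19 is -1122; so v_{19} = 1122.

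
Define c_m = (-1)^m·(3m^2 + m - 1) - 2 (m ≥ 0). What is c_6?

111

(-1)^6 = 1; 3m^2 + m - 1 at m=6 is 113; so c_6 = 111.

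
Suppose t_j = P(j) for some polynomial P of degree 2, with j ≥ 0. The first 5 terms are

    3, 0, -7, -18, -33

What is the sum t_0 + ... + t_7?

1st diffs: -3, -7, -11, -15.
2nd diffs: -4, -4, -4 (constant).
Newton forward-difference form: t_j = 3 + (-3)·C(j,1) + (-4)·C(j,2).
Continuing: -52, -75, -102.
Summing j = 0..7 (8 terms) gives -284.

-284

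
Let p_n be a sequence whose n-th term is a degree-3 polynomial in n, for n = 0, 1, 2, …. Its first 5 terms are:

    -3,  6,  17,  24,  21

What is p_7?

-108

1st diffs: 9, 11, 7, -3.
2nd diffs: 2, -4, -10.
3rd diffs: -6, -6 (constant).
Newton forward-difference form: p_n = -3 + 9·C(n,1) + 2·C(n,2) + (-6)·C(n,3).
At n = 7: n = 7, so p_7 = -3 + 63 + 42 - 210 = -108.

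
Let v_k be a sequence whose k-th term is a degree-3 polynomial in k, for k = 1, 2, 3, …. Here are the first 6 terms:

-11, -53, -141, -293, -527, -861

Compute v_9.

1st diffs: -42, -88, -152, -234, -334.
2nd diffs: -46, -64, -82, -100.
3rd diffs: -18, -18, -18 (constant).
So v_k = -3k^3 - 5k^2 - 6k + 3.
Evaluating at k = 9 gives v_9 = -2643.

-2643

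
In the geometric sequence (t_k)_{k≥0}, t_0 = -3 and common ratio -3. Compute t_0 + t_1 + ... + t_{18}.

t_k = (-3)·(-3)^(k-0).
S = (-3)·((-3)^19 - 1)/(-3 - 1) = (-3)·(-1162261467 - 1)/(-4) = -871696101.

-871696101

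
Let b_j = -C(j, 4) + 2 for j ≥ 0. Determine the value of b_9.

-124

C(9, 4) = 126, so b_9 = -124.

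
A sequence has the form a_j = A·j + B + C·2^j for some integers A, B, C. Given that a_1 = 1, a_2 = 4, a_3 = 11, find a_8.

Write the equations: A + B + 2C = 1; 2A + B + 4C = 4; 3A + B + 8C = 11.
Subtracting the first from the second: A + 2C = 3.
Subtracting the second from the third: A + 4C = 7.
Solving: C = 2, A = -1, then B = -2.
So a_j = -1·j + (-2) + 2·2^j; at j=8 this is 502.

502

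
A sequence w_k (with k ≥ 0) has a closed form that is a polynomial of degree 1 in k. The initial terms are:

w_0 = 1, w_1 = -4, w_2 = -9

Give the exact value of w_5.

1st diffs: -5, -5 (constant).
So w_k = -5k + 1.
Evaluating at k = 5 gives w_5 = -24.

-24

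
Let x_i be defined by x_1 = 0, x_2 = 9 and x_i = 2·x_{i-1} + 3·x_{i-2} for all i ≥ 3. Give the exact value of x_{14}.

3587229

Applying the relation repeatedly:
x_3 = 18; x_4 = 63; x_5 = 180; …; x_{11} = 132858; x_{12} = 398583; x_{13} = 1195740; x_{14} = 3587229.
(Characteristic roots are 3 and -1.)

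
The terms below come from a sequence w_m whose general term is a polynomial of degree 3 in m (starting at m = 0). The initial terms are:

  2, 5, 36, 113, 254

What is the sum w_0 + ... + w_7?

1st diffs: 3, 31, 77, 141.
2nd diffs: 28, 46, 64.
3rd diffs: 18, 18 (constant).
So w_m = 3m^3 + 5m^2 - 5m + 2.
Continuing: 477, 800, 1241.
Summing m = 0..7 (8 terms) gives 2928.

2928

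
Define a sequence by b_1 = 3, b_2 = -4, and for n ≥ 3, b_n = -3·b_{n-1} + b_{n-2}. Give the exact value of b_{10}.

Applying the relation repeatedly:
b_3 = 15  b_4 = -49  b_5 = 162  b_6 = -535  b_7 = 1767  b_8 = -5836  b_9 = 19275  b_{10} = -63661.

-63661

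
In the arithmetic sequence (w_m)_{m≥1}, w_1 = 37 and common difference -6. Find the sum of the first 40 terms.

w_m = 37 + (m - 1)·(-6).
w_{40} = -197; S = 40·(37 + (-197))/2 = -3200.

-3200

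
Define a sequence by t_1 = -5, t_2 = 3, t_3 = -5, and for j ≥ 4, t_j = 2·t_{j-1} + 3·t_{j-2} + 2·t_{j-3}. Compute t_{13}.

-319951

Step forward from the initial values:
t_4 = -11  t_5 = -31  t_6 = -105  t_7 = -325  t_8 = -1027  t_9 = -3239  t_{10} = -10209  t_{11} = -32189  t_{12} = -101483  t_{13} = -319951.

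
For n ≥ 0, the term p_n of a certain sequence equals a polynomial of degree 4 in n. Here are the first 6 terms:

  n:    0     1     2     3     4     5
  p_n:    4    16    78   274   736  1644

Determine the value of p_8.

1st diffs: 12, 62, 196, 462, 908.
2nd diffs: 50, 134, 266, 446.
3rd diffs: 84, 132, 180.
4th diffs: 48, 48 (constant).
So p_n = 2n^4 + 2n^3 + 5n^2 + 3n + 4.
Evaluating at n = 8 gives p_8 = 9564.

9564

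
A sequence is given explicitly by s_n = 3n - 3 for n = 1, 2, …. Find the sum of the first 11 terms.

165

Over n = 1..11: Σn = 66.
Total = (3)·66 + (-3)·11 = 165.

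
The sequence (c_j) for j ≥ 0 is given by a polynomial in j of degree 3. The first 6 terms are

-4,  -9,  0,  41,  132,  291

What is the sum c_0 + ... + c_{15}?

39936

1st diffs: -5, 9, 41, 91, 159.
2nd diffs: 14, 32, 50, 68.
3rd diffs: 18, 18, 18 (constant).
Newton forward-difference form: c_j = -4 + (-5)·C(j,1) + 14·C(j,2) + 18·C(j,3).
Continuing: …, 536, 885, 1356, 1967, …, c_{15} = 9581.
Summing j = 0..15 (16 terms) gives 39936.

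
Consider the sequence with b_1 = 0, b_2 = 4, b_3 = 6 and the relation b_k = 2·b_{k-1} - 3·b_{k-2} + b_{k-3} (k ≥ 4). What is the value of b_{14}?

b_4 = 0, b_5 = -14, b_6 = -22, …, b_{11} = -164, b_{12} = -290, b_{13} = -74, b_{14} = 558.

558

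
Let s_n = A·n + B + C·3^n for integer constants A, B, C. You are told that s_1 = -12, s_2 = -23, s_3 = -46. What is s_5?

-272

Plug in n = 1, 2, 3: A + B + 3C = -12; 2A + B + 9C = -23; 3A + B + 27C = -46.
Subtracting the first from the second: A + 6C = -11.
Subtracting the second from the third: A + 18C = -23.
Solving: C = -1, A = -5, then B = -4.
Hence s_5 = -5·5 + (-4) + (-1)·243 = -272.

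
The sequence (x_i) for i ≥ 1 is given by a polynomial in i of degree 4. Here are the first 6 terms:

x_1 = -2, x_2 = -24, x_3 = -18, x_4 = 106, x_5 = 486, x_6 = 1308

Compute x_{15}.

1st diffs: -22, 6, 124, 380, 822.
2nd diffs: 28, 118, 256, 442.
3rd diffs: 90, 138, 186.
4th diffs: 48, 48 (constant).
Newton forward-difference form: x_i = -2 + (-22)·C(i-1,1) + 28·C(i-1,2) + 90·C(i-1,3) + 48·C(i-1,4).
At i = 15: i-1 = 14, so x_{15} = -2 - 308 + 2548 + 32760 + 48048 = 83046.

83046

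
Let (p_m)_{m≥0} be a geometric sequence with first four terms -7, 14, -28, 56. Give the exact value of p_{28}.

Common ratio r = -2.
p_m = (-7)·(-2)^(m-0).
p_{28} = (-7)·(-2)^28 = -1879048192.

-1879048192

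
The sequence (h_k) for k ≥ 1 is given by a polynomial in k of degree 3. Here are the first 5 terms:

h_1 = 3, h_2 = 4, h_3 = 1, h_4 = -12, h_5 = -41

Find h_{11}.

-887

1st diffs: 1, -3, -13, -29.
2nd diffs: -4, -10, -16.
3rd diffs: -6, -6 (constant).
Newton forward-difference form: h_k = 3 + 1·C(k-1,1) + (-4)·C(k-1,2) + (-6)·C(k-1,3).
At k = 11: k-1 = 10, so h_{11} = 3 + 10 - 180 - 720 = -887.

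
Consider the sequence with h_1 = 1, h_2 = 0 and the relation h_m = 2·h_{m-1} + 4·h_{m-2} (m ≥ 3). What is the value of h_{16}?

12353536

Applying the relation repeatedly:
h_3 = 4;  h_4 = 8;  h_5 = 32;  …;  h_{13} = 364544;  h_{14} = 1179648;  h_{15} = 3817472;  h_{16} = 12353536.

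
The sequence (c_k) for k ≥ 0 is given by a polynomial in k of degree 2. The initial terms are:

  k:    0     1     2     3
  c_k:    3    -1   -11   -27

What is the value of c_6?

-111

1st diffs: -4, -10, -16.
2nd diffs: -6, -6 (constant).
So c_k = -3k^2 - k + 3.
Evaluating at k = 6 gives c_6 = -111.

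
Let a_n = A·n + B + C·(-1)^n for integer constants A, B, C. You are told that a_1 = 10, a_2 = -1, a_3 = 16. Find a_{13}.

46

At n = 1, 2, 3: A + B - C = 10; 2A + B + C = -1; 3A + B - C = 16.
Subtracting the first from the second: A + 2C = -11.
Subtracting the second from the third: A - 2C = 17.
Solving: C = -7, A = 3, then B = 0.
Therefore a_{13} = 39 + 0 + (-7)·(-1) = 46.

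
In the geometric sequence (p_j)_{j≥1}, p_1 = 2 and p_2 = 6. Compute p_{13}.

1062882

Common ratio r = 3.
p_j = 2·3^(j-1).
p_{13} = 2·3^12 = 1062882.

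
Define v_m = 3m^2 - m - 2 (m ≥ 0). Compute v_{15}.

v_{15} = 3·15^2 - 1·15 - 2 = 658.

658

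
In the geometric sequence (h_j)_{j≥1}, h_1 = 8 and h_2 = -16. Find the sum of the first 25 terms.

Common ratio r = -2.
h_j = 8·(-2)^(j-1).
S = 8·((-2)^25 - 1)/(-2 - 1) = 8·(-33554432 - 1)/(-3) = 89478488.

89478488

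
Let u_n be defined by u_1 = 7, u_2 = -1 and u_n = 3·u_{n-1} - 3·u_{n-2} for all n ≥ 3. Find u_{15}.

-17496

u_3 = -24;  u_4 = -69;  u_5 = -135;  …;  u_{12} = 5346;  u_{13} = 5103;  u_{14} = -729;  u_{15} = -17496.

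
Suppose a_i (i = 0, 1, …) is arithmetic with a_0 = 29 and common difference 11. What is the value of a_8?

117

a_i = 29 + (i - 0)·11.
a_8 = 29 + 8·11 = 117.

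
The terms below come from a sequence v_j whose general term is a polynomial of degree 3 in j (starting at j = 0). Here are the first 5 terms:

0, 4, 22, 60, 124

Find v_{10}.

1390

1st diffs: 4, 18, 38, 64.
2nd diffs: 14, 20, 26.
3rd diffs: 6, 6 (constant).
Newton forward-difference form: v_j = 4·C(j,1) + 14·C(j,2) + 6·C(j,3).
At j = 10: j = 10, so v_{10} = 40 + 630 + 720 = 1390.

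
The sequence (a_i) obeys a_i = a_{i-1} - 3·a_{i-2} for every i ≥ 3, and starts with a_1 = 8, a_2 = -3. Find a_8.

Step forward from the initial values:
a_3 = -27;  a_4 = -18;  a_5 = 63;  a_6 = 117;  a_7 = -72;  a_8 = -423.

-423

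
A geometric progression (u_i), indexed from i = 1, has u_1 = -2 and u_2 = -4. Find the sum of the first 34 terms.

Common ratio r = 2.
u_i = (-2)·2^(i-1).
S = (-2)·(2^34 - 1)/(2 - 1) = (-2)·(17179869184 - 1)/(1) = -34359738366.

-34359738366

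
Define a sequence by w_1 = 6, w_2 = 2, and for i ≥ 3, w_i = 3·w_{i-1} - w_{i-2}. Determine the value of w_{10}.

Iterate the recurrence:
w_3 = 0; w_4 = -2; w_5 = -6; w_6 = -16; w_7 = -42; w_8 = -110; w_9 = -288; w_{10} = -754.

-754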